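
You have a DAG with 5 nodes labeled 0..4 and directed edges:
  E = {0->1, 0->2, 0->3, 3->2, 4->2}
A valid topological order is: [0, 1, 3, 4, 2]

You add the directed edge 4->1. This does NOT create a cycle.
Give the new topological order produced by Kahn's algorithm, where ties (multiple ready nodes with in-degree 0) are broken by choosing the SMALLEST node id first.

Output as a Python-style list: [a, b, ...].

Answer: [0, 3, 4, 1, 2]

Derivation:
Old toposort: [0, 1, 3, 4, 2]
Added edge: 4->1
Position of 4 (3) > position of 1 (1). Must reorder: 4 must now come before 1.
Run Kahn's algorithm (break ties by smallest node id):
  initial in-degrees: [0, 2, 3, 1, 0]
  ready (indeg=0): [0, 4]
  pop 0: indeg[1]->1; indeg[2]->2; indeg[3]->0 | ready=[3, 4] | order so far=[0]
  pop 3: indeg[2]->1 | ready=[4] | order so far=[0, 3]
  pop 4: indeg[1]->0; indeg[2]->0 | ready=[1, 2] | order so far=[0, 3, 4]
  pop 1: no out-edges | ready=[2] | order so far=[0, 3, 4, 1]
  pop 2: no out-edges | ready=[] | order so far=[0, 3, 4, 1, 2]
  Result: [0, 3, 4, 1, 2]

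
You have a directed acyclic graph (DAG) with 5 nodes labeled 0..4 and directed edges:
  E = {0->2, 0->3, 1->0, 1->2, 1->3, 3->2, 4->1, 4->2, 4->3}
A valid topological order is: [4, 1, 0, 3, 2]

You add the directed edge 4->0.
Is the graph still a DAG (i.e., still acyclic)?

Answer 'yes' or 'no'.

Answer: yes

Derivation:
Given toposort: [4, 1, 0, 3, 2]
Position of 4: index 0; position of 0: index 2
New edge 4->0: forward
Forward edge: respects the existing order. Still a DAG, same toposort still valid.
Still a DAG? yes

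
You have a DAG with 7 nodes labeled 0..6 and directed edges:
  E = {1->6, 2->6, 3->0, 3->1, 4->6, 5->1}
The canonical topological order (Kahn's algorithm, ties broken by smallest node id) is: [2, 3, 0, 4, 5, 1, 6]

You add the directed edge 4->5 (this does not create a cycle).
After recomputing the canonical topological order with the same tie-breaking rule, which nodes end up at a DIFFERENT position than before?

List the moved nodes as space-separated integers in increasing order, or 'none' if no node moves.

Old toposort: [2, 3, 0, 4, 5, 1, 6]
Added edge 4->5
Recompute Kahn (smallest-id tiebreak):
  initial in-degrees: [1, 2, 0, 0, 0, 1, 3]
  ready (indeg=0): [2, 3, 4]
  pop 2: indeg[6]->2 | ready=[3, 4] | order so far=[2]
  pop 3: indeg[0]->0; indeg[1]->1 | ready=[0, 4] | order so far=[2, 3]
  pop 0: no out-edges | ready=[4] | order so far=[2, 3, 0]
  pop 4: indeg[5]->0; indeg[6]->1 | ready=[5] | order so far=[2, 3, 0, 4]
  pop 5: indeg[1]->0 | ready=[1] | order so far=[2, 3, 0, 4, 5]
  pop 1: indeg[6]->0 | ready=[6] | order so far=[2, 3, 0, 4, 5, 1]
  pop 6: no out-edges | ready=[] | order so far=[2, 3, 0, 4, 5, 1, 6]
New canonical toposort: [2, 3, 0, 4, 5, 1, 6]
Compare positions:
  Node 0: index 2 -> 2 (same)
  Node 1: index 5 -> 5 (same)
  Node 2: index 0 -> 0 (same)
  Node 3: index 1 -> 1 (same)
  Node 4: index 3 -> 3 (same)
  Node 5: index 4 -> 4 (same)
  Node 6: index 6 -> 6 (same)
Nodes that changed position: none

Answer: none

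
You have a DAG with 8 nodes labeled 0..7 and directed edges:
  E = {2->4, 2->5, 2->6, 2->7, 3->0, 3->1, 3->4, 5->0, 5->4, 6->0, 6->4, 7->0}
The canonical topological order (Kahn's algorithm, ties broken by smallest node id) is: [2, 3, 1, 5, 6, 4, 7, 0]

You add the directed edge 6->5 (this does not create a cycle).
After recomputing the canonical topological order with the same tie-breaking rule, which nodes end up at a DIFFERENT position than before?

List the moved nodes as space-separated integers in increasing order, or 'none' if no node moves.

Old toposort: [2, 3, 1, 5, 6, 4, 7, 0]
Added edge 6->5
Recompute Kahn (smallest-id tiebreak):
  initial in-degrees: [4, 1, 0, 0, 4, 2, 1, 1]
  ready (indeg=0): [2, 3]
  pop 2: indeg[4]->3; indeg[5]->1; indeg[6]->0; indeg[7]->0 | ready=[3, 6, 7] | order so far=[2]
  pop 3: indeg[0]->3; indeg[1]->0; indeg[4]->2 | ready=[1, 6, 7] | order so far=[2, 3]
  pop 1: no out-edges | ready=[6, 7] | order so far=[2, 3, 1]
  pop 6: indeg[0]->2; indeg[4]->1; indeg[5]->0 | ready=[5, 7] | order so far=[2, 3, 1, 6]
  pop 5: indeg[0]->1; indeg[4]->0 | ready=[4, 7] | order so far=[2, 3, 1, 6, 5]
  pop 4: no out-edges | ready=[7] | order so far=[2, 3, 1, 6, 5, 4]
  pop 7: indeg[0]->0 | ready=[0] | order so far=[2, 3, 1, 6, 5, 4, 7]
  pop 0: no out-edges | ready=[] | order so far=[2, 3, 1, 6, 5, 4, 7, 0]
New canonical toposort: [2, 3, 1, 6, 5, 4, 7, 0]
Compare positions:
  Node 0: index 7 -> 7 (same)
  Node 1: index 2 -> 2 (same)
  Node 2: index 0 -> 0 (same)
  Node 3: index 1 -> 1 (same)
  Node 4: index 5 -> 5 (same)
  Node 5: index 3 -> 4 (moved)
  Node 6: index 4 -> 3 (moved)
  Node 7: index 6 -> 6 (same)
Nodes that changed position: 5 6

Answer: 5 6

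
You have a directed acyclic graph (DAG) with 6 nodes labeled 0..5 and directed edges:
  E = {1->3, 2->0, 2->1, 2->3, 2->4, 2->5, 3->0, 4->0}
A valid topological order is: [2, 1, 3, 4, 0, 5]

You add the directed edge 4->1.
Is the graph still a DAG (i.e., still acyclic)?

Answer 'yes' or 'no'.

Given toposort: [2, 1, 3, 4, 0, 5]
Position of 4: index 3; position of 1: index 1
New edge 4->1: backward (u after v in old order)
Backward edge: old toposort is now invalid. Check if this creates a cycle.
Does 1 already reach 4? Reachable from 1: [0, 1, 3]. NO -> still a DAG (reorder needed).
Still a DAG? yes

Answer: yes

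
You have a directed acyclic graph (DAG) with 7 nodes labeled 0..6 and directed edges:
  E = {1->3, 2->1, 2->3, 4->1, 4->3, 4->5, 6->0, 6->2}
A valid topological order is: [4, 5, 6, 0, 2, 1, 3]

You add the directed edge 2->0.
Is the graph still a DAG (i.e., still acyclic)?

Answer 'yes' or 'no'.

Given toposort: [4, 5, 6, 0, 2, 1, 3]
Position of 2: index 4; position of 0: index 3
New edge 2->0: backward (u after v in old order)
Backward edge: old toposort is now invalid. Check if this creates a cycle.
Does 0 already reach 2? Reachable from 0: [0]. NO -> still a DAG (reorder needed).
Still a DAG? yes

Answer: yes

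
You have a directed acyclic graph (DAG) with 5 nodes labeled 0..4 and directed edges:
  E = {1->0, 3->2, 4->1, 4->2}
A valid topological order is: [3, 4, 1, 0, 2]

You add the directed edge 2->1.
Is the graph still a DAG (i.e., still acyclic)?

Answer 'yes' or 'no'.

Answer: yes

Derivation:
Given toposort: [3, 4, 1, 0, 2]
Position of 2: index 4; position of 1: index 2
New edge 2->1: backward (u after v in old order)
Backward edge: old toposort is now invalid. Check if this creates a cycle.
Does 1 already reach 2? Reachable from 1: [0, 1]. NO -> still a DAG (reorder needed).
Still a DAG? yes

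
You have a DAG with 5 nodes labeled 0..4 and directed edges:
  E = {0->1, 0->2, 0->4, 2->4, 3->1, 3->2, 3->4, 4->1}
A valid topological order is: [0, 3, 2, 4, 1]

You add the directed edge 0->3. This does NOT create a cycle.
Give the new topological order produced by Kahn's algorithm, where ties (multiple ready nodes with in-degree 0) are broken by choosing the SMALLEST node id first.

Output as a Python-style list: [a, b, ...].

Old toposort: [0, 3, 2, 4, 1]
Added edge: 0->3
Position of 0 (0) < position of 3 (1). Old order still valid.
Run Kahn's algorithm (break ties by smallest node id):
  initial in-degrees: [0, 3, 2, 1, 3]
  ready (indeg=0): [0]
  pop 0: indeg[1]->2; indeg[2]->1; indeg[3]->0; indeg[4]->2 | ready=[3] | order so far=[0]
  pop 3: indeg[1]->1; indeg[2]->0; indeg[4]->1 | ready=[2] | order so far=[0, 3]
  pop 2: indeg[4]->0 | ready=[4] | order so far=[0, 3, 2]
  pop 4: indeg[1]->0 | ready=[1] | order so far=[0, 3, 2, 4]
  pop 1: no out-edges | ready=[] | order so far=[0, 3, 2, 4, 1]
  Result: [0, 3, 2, 4, 1]

Answer: [0, 3, 2, 4, 1]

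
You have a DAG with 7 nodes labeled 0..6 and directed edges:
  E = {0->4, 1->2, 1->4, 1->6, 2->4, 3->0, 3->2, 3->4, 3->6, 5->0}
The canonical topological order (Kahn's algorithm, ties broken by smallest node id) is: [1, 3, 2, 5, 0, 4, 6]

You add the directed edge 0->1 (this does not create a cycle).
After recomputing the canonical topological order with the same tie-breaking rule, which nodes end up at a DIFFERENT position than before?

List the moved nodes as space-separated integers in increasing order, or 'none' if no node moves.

Old toposort: [1, 3, 2, 5, 0, 4, 6]
Added edge 0->1
Recompute Kahn (smallest-id tiebreak):
  initial in-degrees: [2, 1, 2, 0, 4, 0, 2]
  ready (indeg=0): [3, 5]
  pop 3: indeg[0]->1; indeg[2]->1; indeg[4]->3; indeg[6]->1 | ready=[5] | order so far=[3]
  pop 5: indeg[0]->0 | ready=[0] | order so far=[3, 5]
  pop 0: indeg[1]->0; indeg[4]->2 | ready=[1] | order so far=[3, 5, 0]
  pop 1: indeg[2]->0; indeg[4]->1; indeg[6]->0 | ready=[2, 6] | order so far=[3, 5, 0, 1]
  pop 2: indeg[4]->0 | ready=[4, 6] | order so far=[3, 5, 0, 1, 2]
  pop 4: no out-edges | ready=[6] | order so far=[3, 5, 0, 1, 2, 4]
  pop 6: no out-edges | ready=[] | order so far=[3, 5, 0, 1, 2, 4, 6]
New canonical toposort: [3, 5, 0, 1, 2, 4, 6]
Compare positions:
  Node 0: index 4 -> 2 (moved)
  Node 1: index 0 -> 3 (moved)
  Node 2: index 2 -> 4 (moved)
  Node 3: index 1 -> 0 (moved)
  Node 4: index 5 -> 5 (same)
  Node 5: index 3 -> 1 (moved)
  Node 6: index 6 -> 6 (same)
Nodes that changed position: 0 1 2 3 5

Answer: 0 1 2 3 5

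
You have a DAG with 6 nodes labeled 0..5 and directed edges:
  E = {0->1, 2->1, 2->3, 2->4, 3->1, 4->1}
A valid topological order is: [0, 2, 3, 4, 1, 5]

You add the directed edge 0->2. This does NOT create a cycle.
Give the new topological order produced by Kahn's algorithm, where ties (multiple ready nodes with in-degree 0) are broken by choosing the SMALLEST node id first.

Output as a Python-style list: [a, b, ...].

Answer: [0, 2, 3, 4, 1, 5]

Derivation:
Old toposort: [0, 2, 3, 4, 1, 5]
Added edge: 0->2
Position of 0 (0) < position of 2 (1). Old order still valid.
Run Kahn's algorithm (break ties by smallest node id):
  initial in-degrees: [0, 4, 1, 1, 1, 0]
  ready (indeg=0): [0, 5]
  pop 0: indeg[1]->3; indeg[2]->0 | ready=[2, 5] | order so far=[0]
  pop 2: indeg[1]->2; indeg[3]->0; indeg[4]->0 | ready=[3, 4, 5] | order so far=[0, 2]
  pop 3: indeg[1]->1 | ready=[4, 5] | order so far=[0, 2, 3]
  pop 4: indeg[1]->0 | ready=[1, 5] | order so far=[0, 2, 3, 4]
  pop 1: no out-edges | ready=[5] | order so far=[0, 2, 3, 4, 1]
  pop 5: no out-edges | ready=[] | order so far=[0, 2, 3, 4, 1, 5]
  Result: [0, 2, 3, 4, 1, 5]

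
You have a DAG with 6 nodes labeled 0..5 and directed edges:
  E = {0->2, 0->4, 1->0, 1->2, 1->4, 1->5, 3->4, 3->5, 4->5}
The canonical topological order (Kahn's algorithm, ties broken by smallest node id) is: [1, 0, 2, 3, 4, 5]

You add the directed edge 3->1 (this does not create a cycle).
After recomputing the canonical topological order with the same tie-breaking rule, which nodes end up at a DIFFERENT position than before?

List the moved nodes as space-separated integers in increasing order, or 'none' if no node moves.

Old toposort: [1, 0, 2, 3, 4, 5]
Added edge 3->1
Recompute Kahn (smallest-id tiebreak):
  initial in-degrees: [1, 1, 2, 0, 3, 3]
  ready (indeg=0): [3]
  pop 3: indeg[1]->0; indeg[4]->2; indeg[5]->2 | ready=[1] | order so far=[3]
  pop 1: indeg[0]->0; indeg[2]->1; indeg[4]->1; indeg[5]->1 | ready=[0] | order so far=[3, 1]
  pop 0: indeg[2]->0; indeg[4]->0 | ready=[2, 4] | order so far=[3, 1, 0]
  pop 2: no out-edges | ready=[4] | order so far=[3, 1, 0, 2]
  pop 4: indeg[5]->0 | ready=[5] | order so far=[3, 1, 0, 2, 4]
  pop 5: no out-edges | ready=[] | order so far=[3, 1, 0, 2, 4, 5]
New canonical toposort: [3, 1, 0, 2, 4, 5]
Compare positions:
  Node 0: index 1 -> 2 (moved)
  Node 1: index 0 -> 1 (moved)
  Node 2: index 2 -> 3 (moved)
  Node 3: index 3 -> 0 (moved)
  Node 4: index 4 -> 4 (same)
  Node 5: index 5 -> 5 (same)
Nodes that changed position: 0 1 2 3

Answer: 0 1 2 3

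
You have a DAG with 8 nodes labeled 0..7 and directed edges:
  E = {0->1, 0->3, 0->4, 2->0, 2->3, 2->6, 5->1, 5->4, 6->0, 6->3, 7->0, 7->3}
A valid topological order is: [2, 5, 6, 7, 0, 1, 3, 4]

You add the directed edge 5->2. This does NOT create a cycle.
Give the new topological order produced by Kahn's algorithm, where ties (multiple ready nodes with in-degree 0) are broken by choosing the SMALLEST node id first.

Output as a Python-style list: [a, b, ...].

Answer: [5, 2, 6, 7, 0, 1, 3, 4]

Derivation:
Old toposort: [2, 5, 6, 7, 0, 1, 3, 4]
Added edge: 5->2
Position of 5 (1) > position of 2 (0). Must reorder: 5 must now come before 2.
Run Kahn's algorithm (break ties by smallest node id):
  initial in-degrees: [3, 2, 1, 4, 2, 0, 1, 0]
  ready (indeg=0): [5, 7]
  pop 5: indeg[1]->1; indeg[2]->0; indeg[4]->1 | ready=[2, 7] | order so far=[5]
  pop 2: indeg[0]->2; indeg[3]->3; indeg[6]->0 | ready=[6, 7] | order so far=[5, 2]
  pop 6: indeg[0]->1; indeg[3]->2 | ready=[7] | order so far=[5, 2, 6]
  pop 7: indeg[0]->0; indeg[3]->1 | ready=[0] | order so far=[5, 2, 6, 7]
  pop 0: indeg[1]->0; indeg[3]->0; indeg[4]->0 | ready=[1, 3, 4] | order so far=[5, 2, 6, 7, 0]
  pop 1: no out-edges | ready=[3, 4] | order so far=[5, 2, 6, 7, 0, 1]
  pop 3: no out-edges | ready=[4] | order so far=[5, 2, 6, 7, 0, 1, 3]
  pop 4: no out-edges | ready=[] | order so far=[5, 2, 6, 7, 0, 1, 3, 4]
  Result: [5, 2, 6, 7, 0, 1, 3, 4]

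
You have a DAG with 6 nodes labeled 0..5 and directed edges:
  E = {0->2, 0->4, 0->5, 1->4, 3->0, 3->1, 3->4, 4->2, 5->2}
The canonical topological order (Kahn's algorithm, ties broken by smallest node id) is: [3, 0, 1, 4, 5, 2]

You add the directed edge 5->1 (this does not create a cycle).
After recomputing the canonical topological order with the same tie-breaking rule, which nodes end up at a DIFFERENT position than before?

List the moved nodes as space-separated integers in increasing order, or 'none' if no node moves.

Answer: 1 4 5

Derivation:
Old toposort: [3, 0, 1, 4, 5, 2]
Added edge 5->1
Recompute Kahn (smallest-id tiebreak):
  initial in-degrees: [1, 2, 3, 0, 3, 1]
  ready (indeg=0): [3]
  pop 3: indeg[0]->0; indeg[1]->1; indeg[4]->2 | ready=[0] | order so far=[3]
  pop 0: indeg[2]->2; indeg[4]->1; indeg[5]->0 | ready=[5] | order so far=[3, 0]
  pop 5: indeg[1]->0; indeg[2]->1 | ready=[1] | order so far=[3, 0, 5]
  pop 1: indeg[4]->0 | ready=[4] | order so far=[3, 0, 5, 1]
  pop 4: indeg[2]->0 | ready=[2] | order so far=[3, 0, 5, 1, 4]
  pop 2: no out-edges | ready=[] | order so far=[3, 0, 5, 1, 4, 2]
New canonical toposort: [3, 0, 5, 1, 4, 2]
Compare positions:
  Node 0: index 1 -> 1 (same)
  Node 1: index 2 -> 3 (moved)
  Node 2: index 5 -> 5 (same)
  Node 3: index 0 -> 0 (same)
  Node 4: index 3 -> 4 (moved)
  Node 5: index 4 -> 2 (moved)
Nodes that changed position: 1 4 5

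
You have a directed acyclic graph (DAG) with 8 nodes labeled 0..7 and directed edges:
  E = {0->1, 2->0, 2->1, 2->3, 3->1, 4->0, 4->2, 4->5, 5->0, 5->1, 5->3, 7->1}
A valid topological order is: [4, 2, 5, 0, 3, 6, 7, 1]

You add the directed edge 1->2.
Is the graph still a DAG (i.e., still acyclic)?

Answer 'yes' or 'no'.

Answer: no

Derivation:
Given toposort: [4, 2, 5, 0, 3, 6, 7, 1]
Position of 1: index 7; position of 2: index 1
New edge 1->2: backward (u after v in old order)
Backward edge: old toposort is now invalid. Check if this creates a cycle.
Does 2 already reach 1? Reachable from 2: [0, 1, 2, 3]. YES -> cycle!
Still a DAG? no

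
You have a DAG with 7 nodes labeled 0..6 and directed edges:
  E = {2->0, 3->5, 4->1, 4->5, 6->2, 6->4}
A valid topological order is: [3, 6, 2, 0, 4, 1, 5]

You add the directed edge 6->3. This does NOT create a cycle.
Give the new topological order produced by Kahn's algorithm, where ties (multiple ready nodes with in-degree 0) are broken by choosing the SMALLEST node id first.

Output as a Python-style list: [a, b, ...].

Answer: [6, 2, 0, 3, 4, 1, 5]

Derivation:
Old toposort: [3, 6, 2, 0, 4, 1, 5]
Added edge: 6->3
Position of 6 (1) > position of 3 (0). Must reorder: 6 must now come before 3.
Run Kahn's algorithm (break ties by smallest node id):
  initial in-degrees: [1, 1, 1, 1, 1, 2, 0]
  ready (indeg=0): [6]
  pop 6: indeg[2]->0; indeg[3]->0; indeg[4]->0 | ready=[2, 3, 4] | order so far=[6]
  pop 2: indeg[0]->0 | ready=[0, 3, 4] | order so far=[6, 2]
  pop 0: no out-edges | ready=[3, 4] | order so far=[6, 2, 0]
  pop 3: indeg[5]->1 | ready=[4] | order so far=[6, 2, 0, 3]
  pop 4: indeg[1]->0; indeg[5]->0 | ready=[1, 5] | order so far=[6, 2, 0, 3, 4]
  pop 1: no out-edges | ready=[5] | order so far=[6, 2, 0, 3, 4, 1]
  pop 5: no out-edges | ready=[] | order so far=[6, 2, 0, 3, 4, 1, 5]
  Result: [6, 2, 0, 3, 4, 1, 5]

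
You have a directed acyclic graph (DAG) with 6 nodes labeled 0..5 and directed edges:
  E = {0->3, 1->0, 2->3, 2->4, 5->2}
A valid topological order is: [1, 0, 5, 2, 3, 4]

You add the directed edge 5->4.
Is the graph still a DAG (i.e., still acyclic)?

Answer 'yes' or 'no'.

Given toposort: [1, 0, 5, 2, 3, 4]
Position of 5: index 2; position of 4: index 5
New edge 5->4: forward
Forward edge: respects the existing order. Still a DAG, same toposort still valid.
Still a DAG? yes

Answer: yes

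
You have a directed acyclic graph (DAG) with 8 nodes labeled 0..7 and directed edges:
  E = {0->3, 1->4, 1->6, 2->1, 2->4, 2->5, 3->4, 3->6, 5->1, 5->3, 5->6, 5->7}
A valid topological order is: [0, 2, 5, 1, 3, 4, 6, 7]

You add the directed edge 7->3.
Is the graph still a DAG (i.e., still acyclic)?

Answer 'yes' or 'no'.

Given toposort: [0, 2, 5, 1, 3, 4, 6, 7]
Position of 7: index 7; position of 3: index 4
New edge 7->3: backward (u after v in old order)
Backward edge: old toposort is now invalid. Check if this creates a cycle.
Does 3 already reach 7? Reachable from 3: [3, 4, 6]. NO -> still a DAG (reorder needed).
Still a DAG? yes

Answer: yes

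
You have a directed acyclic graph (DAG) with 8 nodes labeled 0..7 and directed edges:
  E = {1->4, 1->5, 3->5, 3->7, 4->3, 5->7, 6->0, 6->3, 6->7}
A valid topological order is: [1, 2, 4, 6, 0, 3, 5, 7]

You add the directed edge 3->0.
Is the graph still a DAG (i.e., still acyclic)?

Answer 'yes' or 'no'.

Given toposort: [1, 2, 4, 6, 0, 3, 5, 7]
Position of 3: index 5; position of 0: index 4
New edge 3->0: backward (u after v in old order)
Backward edge: old toposort is now invalid. Check if this creates a cycle.
Does 0 already reach 3? Reachable from 0: [0]. NO -> still a DAG (reorder needed).
Still a DAG? yes

Answer: yes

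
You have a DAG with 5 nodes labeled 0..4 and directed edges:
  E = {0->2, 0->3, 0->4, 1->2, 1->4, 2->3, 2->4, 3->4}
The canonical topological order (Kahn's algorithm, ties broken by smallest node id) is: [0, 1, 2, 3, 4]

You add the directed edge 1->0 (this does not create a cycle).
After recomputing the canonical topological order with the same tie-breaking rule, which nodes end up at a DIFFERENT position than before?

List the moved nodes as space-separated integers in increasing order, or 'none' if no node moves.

Old toposort: [0, 1, 2, 3, 4]
Added edge 1->0
Recompute Kahn (smallest-id tiebreak):
  initial in-degrees: [1, 0, 2, 2, 4]
  ready (indeg=0): [1]
  pop 1: indeg[0]->0; indeg[2]->1; indeg[4]->3 | ready=[0] | order so far=[1]
  pop 0: indeg[2]->0; indeg[3]->1; indeg[4]->2 | ready=[2] | order so far=[1, 0]
  pop 2: indeg[3]->0; indeg[4]->1 | ready=[3] | order so far=[1, 0, 2]
  pop 3: indeg[4]->0 | ready=[4] | order so far=[1, 0, 2, 3]
  pop 4: no out-edges | ready=[] | order so far=[1, 0, 2, 3, 4]
New canonical toposort: [1, 0, 2, 3, 4]
Compare positions:
  Node 0: index 0 -> 1 (moved)
  Node 1: index 1 -> 0 (moved)
  Node 2: index 2 -> 2 (same)
  Node 3: index 3 -> 3 (same)
  Node 4: index 4 -> 4 (same)
Nodes that changed position: 0 1

Answer: 0 1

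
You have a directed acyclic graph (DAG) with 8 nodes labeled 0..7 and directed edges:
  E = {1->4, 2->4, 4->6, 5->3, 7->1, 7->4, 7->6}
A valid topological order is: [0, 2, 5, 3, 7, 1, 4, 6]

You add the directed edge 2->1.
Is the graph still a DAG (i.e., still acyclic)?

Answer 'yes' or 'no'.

Answer: yes

Derivation:
Given toposort: [0, 2, 5, 3, 7, 1, 4, 6]
Position of 2: index 1; position of 1: index 5
New edge 2->1: forward
Forward edge: respects the existing order. Still a DAG, same toposort still valid.
Still a DAG? yes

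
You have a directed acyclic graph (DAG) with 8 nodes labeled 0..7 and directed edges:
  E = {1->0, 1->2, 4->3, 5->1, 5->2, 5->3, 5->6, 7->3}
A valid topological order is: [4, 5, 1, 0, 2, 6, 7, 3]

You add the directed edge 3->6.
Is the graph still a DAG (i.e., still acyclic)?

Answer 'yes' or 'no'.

Given toposort: [4, 5, 1, 0, 2, 6, 7, 3]
Position of 3: index 7; position of 6: index 5
New edge 3->6: backward (u after v in old order)
Backward edge: old toposort is now invalid. Check if this creates a cycle.
Does 6 already reach 3? Reachable from 6: [6]. NO -> still a DAG (reorder needed).
Still a DAG? yes

Answer: yes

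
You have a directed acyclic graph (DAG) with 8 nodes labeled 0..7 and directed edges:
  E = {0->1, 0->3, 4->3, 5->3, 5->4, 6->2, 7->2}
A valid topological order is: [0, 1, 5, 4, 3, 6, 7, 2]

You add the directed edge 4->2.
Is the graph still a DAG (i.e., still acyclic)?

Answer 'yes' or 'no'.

Given toposort: [0, 1, 5, 4, 3, 6, 7, 2]
Position of 4: index 3; position of 2: index 7
New edge 4->2: forward
Forward edge: respects the existing order. Still a DAG, same toposort still valid.
Still a DAG? yes

Answer: yes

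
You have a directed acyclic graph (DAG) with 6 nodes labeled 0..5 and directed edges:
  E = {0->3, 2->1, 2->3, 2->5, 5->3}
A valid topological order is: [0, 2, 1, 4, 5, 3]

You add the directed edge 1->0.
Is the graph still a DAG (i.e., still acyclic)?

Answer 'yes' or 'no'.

Answer: yes

Derivation:
Given toposort: [0, 2, 1, 4, 5, 3]
Position of 1: index 2; position of 0: index 0
New edge 1->0: backward (u after v in old order)
Backward edge: old toposort is now invalid. Check if this creates a cycle.
Does 0 already reach 1? Reachable from 0: [0, 3]. NO -> still a DAG (reorder needed).
Still a DAG? yes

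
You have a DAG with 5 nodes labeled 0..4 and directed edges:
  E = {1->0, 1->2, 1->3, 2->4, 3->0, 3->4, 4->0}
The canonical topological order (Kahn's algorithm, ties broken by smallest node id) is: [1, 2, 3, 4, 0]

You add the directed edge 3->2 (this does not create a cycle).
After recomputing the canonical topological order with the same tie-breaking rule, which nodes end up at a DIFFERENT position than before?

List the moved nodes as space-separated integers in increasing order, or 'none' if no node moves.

Old toposort: [1, 2, 3, 4, 0]
Added edge 3->2
Recompute Kahn (smallest-id tiebreak):
  initial in-degrees: [3, 0, 2, 1, 2]
  ready (indeg=0): [1]
  pop 1: indeg[0]->2; indeg[2]->1; indeg[3]->0 | ready=[3] | order so far=[1]
  pop 3: indeg[0]->1; indeg[2]->0; indeg[4]->1 | ready=[2] | order so far=[1, 3]
  pop 2: indeg[4]->0 | ready=[4] | order so far=[1, 3, 2]
  pop 4: indeg[0]->0 | ready=[0] | order so far=[1, 3, 2, 4]
  pop 0: no out-edges | ready=[] | order so far=[1, 3, 2, 4, 0]
New canonical toposort: [1, 3, 2, 4, 0]
Compare positions:
  Node 0: index 4 -> 4 (same)
  Node 1: index 0 -> 0 (same)
  Node 2: index 1 -> 2 (moved)
  Node 3: index 2 -> 1 (moved)
  Node 4: index 3 -> 3 (same)
Nodes that changed position: 2 3

Answer: 2 3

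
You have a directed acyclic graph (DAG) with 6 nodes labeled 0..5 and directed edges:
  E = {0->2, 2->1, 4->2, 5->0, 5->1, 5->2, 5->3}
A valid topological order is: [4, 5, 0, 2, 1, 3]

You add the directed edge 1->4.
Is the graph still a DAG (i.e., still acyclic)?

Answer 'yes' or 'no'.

Given toposort: [4, 5, 0, 2, 1, 3]
Position of 1: index 4; position of 4: index 0
New edge 1->4: backward (u after v in old order)
Backward edge: old toposort is now invalid. Check if this creates a cycle.
Does 4 already reach 1? Reachable from 4: [1, 2, 4]. YES -> cycle!
Still a DAG? no

Answer: no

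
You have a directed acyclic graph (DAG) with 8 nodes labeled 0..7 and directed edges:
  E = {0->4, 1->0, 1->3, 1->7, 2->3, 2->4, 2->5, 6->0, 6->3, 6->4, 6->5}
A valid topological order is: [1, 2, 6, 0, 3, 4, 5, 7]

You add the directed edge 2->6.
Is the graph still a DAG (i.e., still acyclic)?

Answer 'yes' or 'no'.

Answer: yes

Derivation:
Given toposort: [1, 2, 6, 0, 3, 4, 5, 7]
Position of 2: index 1; position of 6: index 2
New edge 2->6: forward
Forward edge: respects the existing order. Still a DAG, same toposort still valid.
Still a DAG? yes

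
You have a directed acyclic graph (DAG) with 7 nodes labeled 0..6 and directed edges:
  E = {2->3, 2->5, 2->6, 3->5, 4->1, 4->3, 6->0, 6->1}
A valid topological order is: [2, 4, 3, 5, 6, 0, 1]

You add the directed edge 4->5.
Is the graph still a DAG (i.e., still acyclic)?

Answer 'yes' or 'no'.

Answer: yes

Derivation:
Given toposort: [2, 4, 3, 5, 6, 0, 1]
Position of 4: index 1; position of 5: index 3
New edge 4->5: forward
Forward edge: respects the existing order. Still a DAG, same toposort still valid.
Still a DAG? yes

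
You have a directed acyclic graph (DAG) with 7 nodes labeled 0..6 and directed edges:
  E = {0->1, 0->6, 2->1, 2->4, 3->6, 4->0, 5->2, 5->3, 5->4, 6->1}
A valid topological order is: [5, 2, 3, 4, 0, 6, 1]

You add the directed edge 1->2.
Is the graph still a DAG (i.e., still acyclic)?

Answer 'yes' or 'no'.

Answer: no

Derivation:
Given toposort: [5, 2, 3, 4, 0, 6, 1]
Position of 1: index 6; position of 2: index 1
New edge 1->2: backward (u after v in old order)
Backward edge: old toposort is now invalid. Check if this creates a cycle.
Does 2 already reach 1? Reachable from 2: [0, 1, 2, 4, 6]. YES -> cycle!
Still a DAG? no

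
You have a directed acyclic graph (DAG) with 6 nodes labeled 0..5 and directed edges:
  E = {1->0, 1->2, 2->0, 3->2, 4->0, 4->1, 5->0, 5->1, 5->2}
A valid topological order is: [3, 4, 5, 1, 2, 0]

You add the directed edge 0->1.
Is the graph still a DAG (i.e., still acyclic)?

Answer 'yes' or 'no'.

Given toposort: [3, 4, 5, 1, 2, 0]
Position of 0: index 5; position of 1: index 3
New edge 0->1: backward (u after v in old order)
Backward edge: old toposort is now invalid. Check if this creates a cycle.
Does 1 already reach 0? Reachable from 1: [0, 1, 2]. YES -> cycle!
Still a DAG? no

Answer: no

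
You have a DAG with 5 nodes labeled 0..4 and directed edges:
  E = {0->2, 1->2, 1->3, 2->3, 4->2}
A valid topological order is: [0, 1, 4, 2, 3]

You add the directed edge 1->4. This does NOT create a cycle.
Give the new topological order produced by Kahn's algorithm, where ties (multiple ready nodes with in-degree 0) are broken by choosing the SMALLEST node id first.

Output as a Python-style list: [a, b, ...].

Answer: [0, 1, 4, 2, 3]

Derivation:
Old toposort: [0, 1, 4, 2, 3]
Added edge: 1->4
Position of 1 (1) < position of 4 (2). Old order still valid.
Run Kahn's algorithm (break ties by smallest node id):
  initial in-degrees: [0, 0, 3, 2, 1]
  ready (indeg=0): [0, 1]
  pop 0: indeg[2]->2 | ready=[1] | order so far=[0]
  pop 1: indeg[2]->1; indeg[3]->1; indeg[4]->0 | ready=[4] | order so far=[0, 1]
  pop 4: indeg[2]->0 | ready=[2] | order so far=[0, 1, 4]
  pop 2: indeg[3]->0 | ready=[3] | order so far=[0, 1, 4, 2]
  pop 3: no out-edges | ready=[] | order so far=[0, 1, 4, 2, 3]
  Result: [0, 1, 4, 2, 3]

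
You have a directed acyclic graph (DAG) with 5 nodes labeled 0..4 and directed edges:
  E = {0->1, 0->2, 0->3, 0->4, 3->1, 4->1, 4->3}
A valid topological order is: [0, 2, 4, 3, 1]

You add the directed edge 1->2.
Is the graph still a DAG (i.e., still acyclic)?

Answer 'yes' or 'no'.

Given toposort: [0, 2, 4, 3, 1]
Position of 1: index 4; position of 2: index 1
New edge 1->2: backward (u after v in old order)
Backward edge: old toposort is now invalid. Check if this creates a cycle.
Does 2 already reach 1? Reachable from 2: [2]. NO -> still a DAG (reorder needed).
Still a DAG? yes

Answer: yes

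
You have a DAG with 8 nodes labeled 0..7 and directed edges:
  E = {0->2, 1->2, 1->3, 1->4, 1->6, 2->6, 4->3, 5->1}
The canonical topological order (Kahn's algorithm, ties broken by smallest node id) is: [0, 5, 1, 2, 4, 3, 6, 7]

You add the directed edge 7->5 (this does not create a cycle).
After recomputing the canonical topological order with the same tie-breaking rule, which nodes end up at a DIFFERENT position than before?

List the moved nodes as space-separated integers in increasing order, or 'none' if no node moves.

Answer: 1 2 3 4 5 6 7

Derivation:
Old toposort: [0, 5, 1, 2, 4, 3, 6, 7]
Added edge 7->5
Recompute Kahn (smallest-id tiebreak):
  initial in-degrees: [0, 1, 2, 2, 1, 1, 2, 0]
  ready (indeg=0): [0, 7]
  pop 0: indeg[2]->1 | ready=[7] | order so far=[0]
  pop 7: indeg[5]->0 | ready=[5] | order so far=[0, 7]
  pop 5: indeg[1]->0 | ready=[1] | order so far=[0, 7, 5]
  pop 1: indeg[2]->0; indeg[3]->1; indeg[4]->0; indeg[6]->1 | ready=[2, 4] | order so far=[0, 7, 5, 1]
  pop 2: indeg[6]->0 | ready=[4, 6] | order so far=[0, 7, 5, 1, 2]
  pop 4: indeg[3]->0 | ready=[3, 6] | order so far=[0, 7, 5, 1, 2, 4]
  pop 3: no out-edges | ready=[6] | order so far=[0, 7, 5, 1, 2, 4, 3]
  pop 6: no out-edges | ready=[] | order so far=[0, 7, 5, 1, 2, 4, 3, 6]
New canonical toposort: [0, 7, 5, 1, 2, 4, 3, 6]
Compare positions:
  Node 0: index 0 -> 0 (same)
  Node 1: index 2 -> 3 (moved)
  Node 2: index 3 -> 4 (moved)
  Node 3: index 5 -> 6 (moved)
  Node 4: index 4 -> 5 (moved)
  Node 5: index 1 -> 2 (moved)
  Node 6: index 6 -> 7 (moved)
  Node 7: index 7 -> 1 (moved)
Nodes that changed position: 1 2 3 4 5 6 7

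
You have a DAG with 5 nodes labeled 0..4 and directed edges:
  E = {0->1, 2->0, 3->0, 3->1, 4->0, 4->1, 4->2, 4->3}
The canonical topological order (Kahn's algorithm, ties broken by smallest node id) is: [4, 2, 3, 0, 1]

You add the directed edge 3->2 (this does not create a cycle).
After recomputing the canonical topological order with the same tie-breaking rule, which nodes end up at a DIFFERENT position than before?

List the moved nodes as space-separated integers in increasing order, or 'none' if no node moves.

Old toposort: [4, 2, 3, 0, 1]
Added edge 3->2
Recompute Kahn (smallest-id tiebreak):
  initial in-degrees: [3, 3, 2, 1, 0]
  ready (indeg=0): [4]
  pop 4: indeg[0]->2; indeg[1]->2; indeg[2]->1; indeg[3]->0 | ready=[3] | order so far=[4]
  pop 3: indeg[0]->1; indeg[1]->1; indeg[2]->0 | ready=[2] | order so far=[4, 3]
  pop 2: indeg[0]->0 | ready=[0] | order so far=[4, 3, 2]
  pop 0: indeg[1]->0 | ready=[1] | order so far=[4, 3, 2, 0]
  pop 1: no out-edges | ready=[] | order so far=[4, 3, 2, 0, 1]
New canonical toposort: [4, 3, 2, 0, 1]
Compare positions:
  Node 0: index 3 -> 3 (same)
  Node 1: index 4 -> 4 (same)
  Node 2: index 1 -> 2 (moved)
  Node 3: index 2 -> 1 (moved)
  Node 4: index 0 -> 0 (same)
Nodes that changed position: 2 3

Answer: 2 3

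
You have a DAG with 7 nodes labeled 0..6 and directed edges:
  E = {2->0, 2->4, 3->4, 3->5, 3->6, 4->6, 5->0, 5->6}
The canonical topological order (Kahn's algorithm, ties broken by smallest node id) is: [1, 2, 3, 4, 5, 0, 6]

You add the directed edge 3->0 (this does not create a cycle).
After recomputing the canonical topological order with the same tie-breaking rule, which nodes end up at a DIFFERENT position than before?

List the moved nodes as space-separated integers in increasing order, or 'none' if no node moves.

Old toposort: [1, 2, 3, 4, 5, 0, 6]
Added edge 3->0
Recompute Kahn (smallest-id tiebreak):
  initial in-degrees: [3, 0, 0, 0, 2, 1, 3]
  ready (indeg=0): [1, 2, 3]
  pop 1: no out-edges | ready=[2, 3] | order so far=[1]
  pop 2: indeg[0]->2; indeg[4]->1 | ready=[3] | order so far=[1, 2]
  pop 3: indeg[0]->1; indeg[4]->0; indeg[5]->0; indeg[6]->2 | ready=[4, 5] | order so far=[1, 2, 3]
  pop 4: indeg[6]->1 | ready=[5] | order so far=[1, 2, 3, 4]
  pop 5: indeg[0]->0; indeg[6]->0 | ready=[0, 6] | order so far=[1, 2, 3, 4, 5]
  pop 0: no out-edges | ready=[6] | order so far=[1, 2, 3, 4, 5, 0]
  pop 6: no out-edges | ready=[] | order so far=[1, 2, 3, 4, 5, 0, 6]
New canonical toposort: [1, 2, 3, 4, 5, 0, 6]
Compare positions:
  Node 0: index 5 -> 5 (same)
  Node 1: index 0 -> 0 (same)
  Node 2: index 1 -> 1 (same)
  Node 3: index 2 -> 2 (same)
  Node 4: index 3 -> 3 (same)
  Node 5: index 4 -> 4 (same)
  Node 6: index 6 -> 6 (same)
Nodes that changed position: none

Answer: none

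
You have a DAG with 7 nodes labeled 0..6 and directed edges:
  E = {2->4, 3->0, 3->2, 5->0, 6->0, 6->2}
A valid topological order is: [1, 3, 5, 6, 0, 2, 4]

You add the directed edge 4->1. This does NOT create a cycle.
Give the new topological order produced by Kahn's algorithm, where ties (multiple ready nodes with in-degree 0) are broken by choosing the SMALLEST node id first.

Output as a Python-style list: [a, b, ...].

Answer: [3, 5, 6, 0, 2, 4, 1]

Derivation:
Old toposort: [1, 3, 5, 6, 0, 2, 4]
Added edge: 4->1
Position of 4 (6) > position of 1 (0). Must reorder: 4 must now come before 1.
Run Kahn's algorithm (break ties by smallest node id):
  initial in-degrees: [3, 1, 2, 0, 1, 0, 0]
  ready (indeg=0): [3, 5, 6]
  pop 3: indeg[0]->2; indeg[2]->1 | ready=[5, 6] | order so far=[3]
  pop 5: indeg[0]->1 | ready=[6] | order so far=[3, 5]
  pop 6: indeg[0]->0; indeg[2]->0 | ready=[0, 2] | order so far=[3, 5, 6]
  pop 0: no out-edges | ready=[2] | order so far=[3, 5, 6, 0]
  pop 2: indeg[4]->0 | ready=[4] | order so far=[3, 5, 6, 0, 2]
  pop 4: indeg[1]->0 | ready=[1] | order so far=[3, 5, 6, 0, 2, 4]
  pop 1: no out-edges | ready=[] | order so far=[3, 5, 6, 0, 2, 4, 1]
  Result: [3, 5, 6, 0, 2, 4, 1]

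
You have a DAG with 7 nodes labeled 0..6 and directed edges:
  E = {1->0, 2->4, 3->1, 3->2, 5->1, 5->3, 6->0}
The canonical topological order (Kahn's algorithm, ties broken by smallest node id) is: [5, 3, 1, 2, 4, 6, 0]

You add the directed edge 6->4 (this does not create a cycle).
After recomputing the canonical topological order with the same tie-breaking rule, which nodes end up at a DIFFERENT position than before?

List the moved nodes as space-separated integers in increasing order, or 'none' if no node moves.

Answer: 0 4 6

Derivation:
Old toposort: [5, 3, 1, 2, 4, 6, 0]
Added edge 6->4
Recompute Kahn (smallest-id tiebreak):
  initial in-degrees: [2, 2, 1, 1, 2, 0, 0]
  ready (indeg=0): [5, 6]
  pop 5: indeg[1]->1; indeg[3]->0 | ready=[3, 6] | order so far=[5]
  pop 3: indeg[1]->0; indeg[2]->0 | ready=[1, 2, 6] | order so far=[5, 3]
  pop 1: indeg[0]->1 | ready=[2, 6] | order so far=[5, 3, 1]
  pop 2: indeg[4]->1 | ready=[6] | order so far=[5, 3, 1, 2]
  pop 6: indeg[0]->0; indeg[4]->0 | ready=[0, 4] | order so far=[5, 3, 1, 2, 6]
  pop 0: no out-edges | ready=[4] | order so far=[5, 3, 1, 2, 6, 0]
  pop 4: no out-edges | ready=[] | order so far=[5, 3, 1, 2, 6, 0, 4]
New canonical toposort: [5, 3, 1, 2, 6, 0, 4]
Compare positions:
  Node 0: index 6 -> 5 (moved)
  Node 1: index 2 -> 2 (same)
  Node 2: index 3 -> 3 (same)
  Node 3: index 1 -> 1 (same)
  Node 4: index 4 -> 6 (moved)
  Node 5: index 0 -> 0 (same)
  Node 6: index 5 -> 4 (moved)
Nodes that changed position: 0 4 6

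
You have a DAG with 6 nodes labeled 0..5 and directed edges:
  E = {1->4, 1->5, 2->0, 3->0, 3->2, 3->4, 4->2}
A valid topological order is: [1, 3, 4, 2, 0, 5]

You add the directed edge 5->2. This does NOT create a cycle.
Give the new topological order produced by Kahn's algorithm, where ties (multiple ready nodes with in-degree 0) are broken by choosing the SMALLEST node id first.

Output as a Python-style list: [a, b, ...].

Old toposort: [1, 3, 4, 2, 0, 5]
Added edge: 5->2
Position of 5 (5) > position of 2 (3). Must reorder: 5 must now come before 2.
Run Kahn's algorithm (break ties by smallest node id):
  initial in-degrees: [2, 0, 3, 0, 2, 1]
  ready (indeg=0): [1, 3]
  pop 1: indeg[4]->1; indeg[5]->0 | ready=[3, 5] | order so far=[1]
  pop 3: indeg[0]->1; indeg[2]->2; indeg[4]->0 | ready=[4, 5] | order so far=[1, 3]
  pop 4: indeg[2]->1 | ready=[5] | order so far=[1, 3, 4]
  pop 5: indeg[2]->0 | ready=[2] | order so far=[1, 3, 4, 5]
  pop 2: indeg[0]->0 | ready=[0] | order so far=[1, 3, 4, 5, 2]
  pop 0: no out-edges | ready=[] | order so far=[1, 3, 4, 5, 2, 0]
  Result: [1, 3, 4, 5, 2, 0]

Answer: [1, 3, 4, 5, 2, 0]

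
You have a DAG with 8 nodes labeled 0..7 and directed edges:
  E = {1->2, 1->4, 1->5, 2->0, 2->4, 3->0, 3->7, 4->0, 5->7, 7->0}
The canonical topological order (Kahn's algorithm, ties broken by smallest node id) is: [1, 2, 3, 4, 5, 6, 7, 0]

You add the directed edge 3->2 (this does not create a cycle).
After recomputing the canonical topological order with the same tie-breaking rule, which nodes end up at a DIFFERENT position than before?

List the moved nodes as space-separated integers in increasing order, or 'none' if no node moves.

Answer: 2 3

Derivation:
Old toposort: [1, 2, 3, 4, 5, 6, 7, 0]
Added edge 3->2
Recompute Kahn (smallest-id tiebreak):
  initial in-degrees: [4, 0, 2, 0, 2, 1, 0, 2]
  ready (indeg=0): [1, 3, 6]
  pop 1: indeg[2]->1; indeg[4]->1; indeg[5]->0 | ready=[3, 5, 6] | order so far=[1]
  pop 3: indeg[0]->3; indeg[2]->0; indeg[7]->1 | ready=[2, 5, 6] | order so far=[1, 3]
  pop 2: indeg[0]->2; indeg[4]->0 | ready=[4, 5, 6] | order so far=[1, 3, 2]
  pop 4: indeg[0]->1 | ready=[5, 6] | order so far=[1, 3, 2, 4]
  pop 5: indeg[7]->0 | ready=[6, 7] | order so far=[1, 3, 2, 4, 5]
  pop 6: no out-edges | ready=[7] | order so far=[1, 3, 2, 4, 5, 6]
  pop 7: indeg[0]->0 | ready=[0] | order so far=[1, 3, 2, 4, 5, 6, 7]
  pop 0: no out-edges | ready=[] | order so far=[1, 3, 2, 4, 5, 6, 7, 0]
New canonical toposort: [1, 3, 2, 4, 5, 6, 7, 0]
Compare positions:
  Node 0: index 7 -> 7 (same)
  Node 1: index 0 -> 0 (same)
  Node 2: index 1 -> 2 (moved)
  Node 3: index 2 -> 1 (moved)
  Node 4: index 3 -> 3 (same)
  Node 5: index 4 -> 4 (same)
  Node 6: index 5 -> 5 (same)
  Node 7: index 6 -> 6 (same)
Nodes that changed position: 2 3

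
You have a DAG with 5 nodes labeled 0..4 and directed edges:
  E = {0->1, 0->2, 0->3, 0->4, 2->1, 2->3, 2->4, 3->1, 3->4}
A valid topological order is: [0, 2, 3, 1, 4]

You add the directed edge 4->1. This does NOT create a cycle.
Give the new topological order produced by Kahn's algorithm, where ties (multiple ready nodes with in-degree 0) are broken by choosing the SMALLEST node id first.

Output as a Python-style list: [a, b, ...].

Answer: [0, 2, 3, 4, 1]

Derivation:
Old toposort: [0, 2, 3, 1, 4]
Added edge: 4->1
Position of 4 (4) > position of 1 (3). Must reorder: 4 must now come before 1.
Run Kahn's algorithm (break ties by smallest node id):
  initial in-degrees: [0, 4, 1, 2, 3]
  ready (indeg=0): [0]
  pop 0: indeg[1]->3; indeg[2]->0; indeg[3]->1; indeg[4]->2 | ready=[2] | order so far=[0]
  pop 2: indeg[1]->2; indeg[3]->0; indeg[4]->1 | ready=[3] | order so far=[0, 2]
  pop 3: indeg[1]->1; indeg[4]->0 | ready=[4] | order so far=[0, 2, 3]
  pop 4: indeg[1]->0 | ready=[1] | order so far=[0, 2, 3, 4]
  pop 1: no out-edges | ready=[] | order so far=[0, 2, 3, 4, 1]
  Result: [0, 2, 3, 4, 1]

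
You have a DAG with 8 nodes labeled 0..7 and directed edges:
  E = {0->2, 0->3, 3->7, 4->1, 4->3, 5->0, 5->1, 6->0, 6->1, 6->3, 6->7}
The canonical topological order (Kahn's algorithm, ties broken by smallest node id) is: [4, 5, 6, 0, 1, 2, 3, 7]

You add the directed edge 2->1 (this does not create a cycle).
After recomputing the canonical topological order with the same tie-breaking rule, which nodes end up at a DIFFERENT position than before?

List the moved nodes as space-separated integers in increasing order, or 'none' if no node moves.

Answer: 1 2

Derivation:
Old toposort: [4, 5, 6, 0, 1, 2, 3, 7]
Added edge 2->1
Recompute Kahn (smallest-id tiebreak):
  initial in-degrees: [2, 4, 1, 3, 0, 0, 0, 2]
  ready (indeg=0): [4, 5, 6]
  pop 4: indeg[1]->3; indeg[3]->2 | ready=[5, 6] | order so far=[4]
  pop 5: indeg[0]->1; indeg[1]->2 | ready=[6] | order so far=[4, 5]
  pop 6: indeg[0]->0; indeg[1]->1; indeg[3]->1; indeg[7]->1 | ready=[0] | order so far=[4, 5, 6]
  pop 0: indeg[2]->0; indeg[3]->0 | ready=[2, 3] | order so far=[4, 5, 6, 0]
  pop 2: indeg[1]->0 | ready=[1, 3] | order so far=[4, 5, 6, 0, 2]
  pop 1: no out-edges | ready=[3] | order so far=[4, 5, 6, 0, 2, 1]
  pop 3: indeg[7]->0 | ready=[7] | order so far=[4, 5, 6, 0, 2, 1, 3]
  pop 7: no out-edges | ready=[] | order so far=[4, 5, 6, 0, 2, 1, 3, 7]
New canonical toposort: [4, 5, 6, 0, 2, 1, 3, 7]
Compare positions:
  Node 0: index 3 -> 3 (same)
  Node 1: index 4 -> 5 (moved)
  Node 2: index 5 -> 4 (moved)
  Node 3: index 6 -> 6 (same)
  Node 4: index 0 -> 0 (same)
  Node 5: index 1 -> 1 (same)
  Node 6: index 2 -> 2 (same)
  Node 7: index 7 -> 7 (same)
Nodes that changed position: 1 2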